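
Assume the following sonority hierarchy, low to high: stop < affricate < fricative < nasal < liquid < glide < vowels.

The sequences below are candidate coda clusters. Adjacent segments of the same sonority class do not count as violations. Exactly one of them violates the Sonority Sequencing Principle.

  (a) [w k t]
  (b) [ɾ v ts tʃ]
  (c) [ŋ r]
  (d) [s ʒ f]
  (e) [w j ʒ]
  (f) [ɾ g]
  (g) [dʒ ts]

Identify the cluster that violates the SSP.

c

(a) [w k t]: profile 6-1-1 — obeys.
(b) [ɾ v ts tʃ]: profile 5-3-2-2 — obeys.
(c) [ŋ r]: profile 4-5 — violates.
(d) [s ʒ f]: profile 3-3-3 — obeys.
(e) [w j ʒ]: profile 6-6-3 — obeys.
(f) [ɾ g]: profile 5-1 — obeys.
(g) [dʒ ts]: profile 2-2 — obeys.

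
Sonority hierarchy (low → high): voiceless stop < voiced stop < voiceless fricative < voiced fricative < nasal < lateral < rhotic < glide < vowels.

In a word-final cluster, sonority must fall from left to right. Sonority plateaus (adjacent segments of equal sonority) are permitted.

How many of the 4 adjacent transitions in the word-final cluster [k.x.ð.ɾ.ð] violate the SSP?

/k/ — voiceless stop, sonority 1.
/x/ — voiceless fricative, sonority 3.
/ð/ — voiced fricative, sonority 4.
/ɾ/ — rhotic, sonority 7.
/ð/ — voiced fricative, sonority 4.
/k/→/x/: 1→3 (does not fall) — violation.
/x/→/ð/: 3→4 (does not fall) — violation.
/ð/→/ɾ/: 4→7 (does not fall) — violation.
/ɾ/→/ð/: 7→4 (falls) — ok.

3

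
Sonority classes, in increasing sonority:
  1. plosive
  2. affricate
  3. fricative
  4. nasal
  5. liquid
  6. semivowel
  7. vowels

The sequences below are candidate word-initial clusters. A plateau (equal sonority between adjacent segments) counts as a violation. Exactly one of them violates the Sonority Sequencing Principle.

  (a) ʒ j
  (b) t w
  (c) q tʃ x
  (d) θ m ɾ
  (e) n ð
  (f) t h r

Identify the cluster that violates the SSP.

(a) sonority 3-6: well-formed.
(b) sonority 1-6: well-formed.
(c) sonority 1-2-3: well-formed.
(d) sonority 3-4-5: well-formed.
(e) sonority 4-3: ill-formed.
(f) sonority 1-3-5: well-formed.

e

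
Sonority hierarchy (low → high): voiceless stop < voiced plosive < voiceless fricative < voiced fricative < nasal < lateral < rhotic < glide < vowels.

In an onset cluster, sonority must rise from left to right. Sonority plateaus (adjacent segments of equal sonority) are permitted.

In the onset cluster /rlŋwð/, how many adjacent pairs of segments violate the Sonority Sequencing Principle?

/r/ — rhotic, sonority 7.
/l/ — lateral, sonority 6.
/ŋ/ — nasal, sonority 5.
/w/ — glide, sonority 8.
/ð/ — voiced fricative, sonority 4.
/r/→/l/: 7→6 (does not rise) — violation.
/l/→/ŋ/: 6→5 (does not rise) — violation.
/ŋ/→/w/: 5→8 (rises) — ok.
/w/→/ð/: 8→4 (does not rise) — violation.

3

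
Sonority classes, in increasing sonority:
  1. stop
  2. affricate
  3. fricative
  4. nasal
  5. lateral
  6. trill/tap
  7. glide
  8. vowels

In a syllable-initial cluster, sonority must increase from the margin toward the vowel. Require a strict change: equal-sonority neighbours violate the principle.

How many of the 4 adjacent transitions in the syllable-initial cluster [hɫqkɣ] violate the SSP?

2

/h/ — fricative, sonority 3.
/ɫ/ — lateral, sonority 5.
/q/ — stop, sonority 1.
/k/ — stop, sonority 1.
/ɣ/ — fricative, sonority 3.
/h/→/ɫ/: 3→5 (rises) — ok.
/ɫ/→/q/: 5→1 (does not rise) — violation.
/q/→/k/: 1→1 (plateau) — violation.
/k/→/ɣ/: 1→3 (rises) — ok.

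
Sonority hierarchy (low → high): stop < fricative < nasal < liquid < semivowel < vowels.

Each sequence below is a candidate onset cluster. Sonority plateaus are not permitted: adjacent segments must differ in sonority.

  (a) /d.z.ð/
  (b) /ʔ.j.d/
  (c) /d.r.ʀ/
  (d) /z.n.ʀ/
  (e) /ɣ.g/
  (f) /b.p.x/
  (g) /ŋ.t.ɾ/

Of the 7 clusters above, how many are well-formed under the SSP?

1

(a) sonority 1-2-2: ill-formed.
(b) sonority 1-5-1: ill-formed.
(c) sonority 1-4-4: ill-formed.
(d) sonority 2-3-4: well-formed.
(e) sonority 2-1: ill-formed.
(f) sonority 1-1-2: ill-formed.
(g) sonority 3-1-4: ill-formed.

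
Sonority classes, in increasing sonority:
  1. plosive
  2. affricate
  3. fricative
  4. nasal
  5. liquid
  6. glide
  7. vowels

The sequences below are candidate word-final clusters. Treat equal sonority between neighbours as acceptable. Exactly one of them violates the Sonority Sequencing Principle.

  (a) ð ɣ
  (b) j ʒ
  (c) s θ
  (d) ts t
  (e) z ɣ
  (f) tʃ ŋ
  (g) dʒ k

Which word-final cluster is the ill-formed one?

(a) ð ɣ: profile 3-3 — obeys.
(b) j ʒ: profile 6-3 — obeys.
(c) s θ: profile 3-3 — obeys.
(d) ts t: profile 2-1 — obeys.
(e) z ɣ: profile 3-3 — obeys.
(f) tʃ ŋ: profile 2-4 — violates.
(g) dʒ k: profile 2-1 — obeys.

f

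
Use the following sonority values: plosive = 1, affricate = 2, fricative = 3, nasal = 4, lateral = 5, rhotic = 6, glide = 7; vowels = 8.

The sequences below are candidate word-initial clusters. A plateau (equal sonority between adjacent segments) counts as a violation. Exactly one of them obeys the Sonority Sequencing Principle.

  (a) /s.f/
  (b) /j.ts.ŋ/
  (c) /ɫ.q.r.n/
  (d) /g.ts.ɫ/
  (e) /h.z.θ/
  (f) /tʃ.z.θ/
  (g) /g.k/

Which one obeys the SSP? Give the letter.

d

(a) /s.f/: profile 3-3 — violates.
(b) /j.ts.ŋ/: profile 7-2-4 — violates.
(c) /ɫ.q.r.n/: profile 5-1-6-4 — violates.
(d) /g.ts.ɫ/: profile 1-2-5 — obeys.
(e) /h.z.θ/: profile 3-3-3 — violates.
(f) /tʃ.z.θ/: profile 2-3-3 — violates.
(g) /g.k/: profile 1-1 — violates.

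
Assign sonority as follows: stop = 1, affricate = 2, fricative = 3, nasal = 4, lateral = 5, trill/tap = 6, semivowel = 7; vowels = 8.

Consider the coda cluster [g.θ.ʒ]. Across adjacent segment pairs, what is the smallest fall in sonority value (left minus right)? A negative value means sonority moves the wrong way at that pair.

-2

/g/: stop = 1.
/θ/: fricative = 3.
/ʒ/: fricative = 3.
/g/→/θ/: change -2.
/θ/→/ʒ/: change +0.
Minimum = -2.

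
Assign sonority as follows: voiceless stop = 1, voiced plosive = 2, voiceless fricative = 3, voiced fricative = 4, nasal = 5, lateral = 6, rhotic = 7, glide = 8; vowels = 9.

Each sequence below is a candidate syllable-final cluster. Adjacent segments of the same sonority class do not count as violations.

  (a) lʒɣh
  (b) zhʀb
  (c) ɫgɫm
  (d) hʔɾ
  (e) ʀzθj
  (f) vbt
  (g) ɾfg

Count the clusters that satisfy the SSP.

3

(a) sonority 6-4-4-3: well-formed.
(b) sonority 4-3-7-2: ill-formed.
(c) sonority 6-2-6-5: ill-formed.
(d) sonority 3-1-7: ill-formed.
(e) sonority 7-4-3-8: ill-formed.
(f) sonority 4-2-1: well-formed.
(g) sonority 7-3-2: well-formed.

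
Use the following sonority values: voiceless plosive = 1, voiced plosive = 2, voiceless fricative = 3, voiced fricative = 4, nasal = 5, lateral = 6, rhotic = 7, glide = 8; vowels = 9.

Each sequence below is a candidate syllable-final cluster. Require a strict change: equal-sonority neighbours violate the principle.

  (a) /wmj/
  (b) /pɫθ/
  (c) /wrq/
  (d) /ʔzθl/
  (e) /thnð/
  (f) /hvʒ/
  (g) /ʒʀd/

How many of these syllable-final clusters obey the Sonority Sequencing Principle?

1

(a) sonority 8-5-8: ill-formed.
(b) sonority 1-6-3: ill-formed.
(c) sonority 8-7-1: well-formed.
(d) sonority 1-4-3-6: ill-formed.
(e) sonority 1-3-5-4: ill-formed.
(f) sonority 3-4-4: ill-formed.
(g) sonority 4-7-2: ill-formed.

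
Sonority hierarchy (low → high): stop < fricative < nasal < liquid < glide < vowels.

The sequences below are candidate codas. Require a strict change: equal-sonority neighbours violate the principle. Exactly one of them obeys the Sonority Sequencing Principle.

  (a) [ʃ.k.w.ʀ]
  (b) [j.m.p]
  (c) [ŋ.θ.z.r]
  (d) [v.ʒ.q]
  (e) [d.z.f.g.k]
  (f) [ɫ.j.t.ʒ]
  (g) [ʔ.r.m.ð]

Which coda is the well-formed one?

(a) 2-1-5-4 → violates
(b) 5-3-1 → obeys
(c) 3-2-2-4 → violates
(d) 2-2-1 → violates
(e) 1-2-2-1-1 → violates
(f) 4-5-1-2 → violates
(g) 1-4-3-2 → violates

b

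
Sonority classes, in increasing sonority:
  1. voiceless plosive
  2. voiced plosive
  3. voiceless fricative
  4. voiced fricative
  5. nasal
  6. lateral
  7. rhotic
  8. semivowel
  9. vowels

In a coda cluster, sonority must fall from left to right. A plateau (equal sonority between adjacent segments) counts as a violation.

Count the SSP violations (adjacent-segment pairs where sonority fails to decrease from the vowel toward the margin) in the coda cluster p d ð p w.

3

/p/: voiceless plosive = 1.
/d/: voiced plosive = 2.
/ð/: voiced fricative = 4.
/p/: voiceless plosive = 1.
/w/: semivowel = 8.
/p/→/d/: 1→2 (does not fall) — violation.
/d/→/ð/: 2→4 (does not fall) — violation.
/ð/→/p/: 4→1 (falls) — ok.
/p/→/w/: 1→8 (does not fall) — violation.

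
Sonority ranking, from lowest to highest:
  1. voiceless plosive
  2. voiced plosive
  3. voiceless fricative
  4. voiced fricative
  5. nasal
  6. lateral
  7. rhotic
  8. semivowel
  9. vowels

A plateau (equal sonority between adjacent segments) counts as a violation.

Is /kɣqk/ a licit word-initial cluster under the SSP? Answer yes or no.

no

/k/: voiceless plosive = 1.
/ɣ/: voiced fricative = 4.
/q/: voiceless plosive = 1.
/k/: voiceless plosive = 1.
The profile is 1-4-1-1. Between /ɣ/ (4) and /q/ (1) sonority does not rise, so the cluster violates the SSP.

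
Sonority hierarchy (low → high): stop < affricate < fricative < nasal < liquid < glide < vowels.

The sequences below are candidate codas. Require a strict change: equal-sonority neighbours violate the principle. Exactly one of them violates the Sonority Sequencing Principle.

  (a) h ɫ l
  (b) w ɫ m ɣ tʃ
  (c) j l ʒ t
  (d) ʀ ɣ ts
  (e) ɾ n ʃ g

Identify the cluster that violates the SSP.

a

(a) h ɫ l: profile 3-5-5 — violates.
(b) w ɫ m ɣ tʃ: profile 6-5-4-3-2 — obeys.
(c) j l ʒ t: profile 6-5-3-1 — obeys.
(d) ʀ ɣ ts: profile 5-3-2 — obeys.
(e) ɾ n ʃ g: profile 5-4-3-1 — obeys.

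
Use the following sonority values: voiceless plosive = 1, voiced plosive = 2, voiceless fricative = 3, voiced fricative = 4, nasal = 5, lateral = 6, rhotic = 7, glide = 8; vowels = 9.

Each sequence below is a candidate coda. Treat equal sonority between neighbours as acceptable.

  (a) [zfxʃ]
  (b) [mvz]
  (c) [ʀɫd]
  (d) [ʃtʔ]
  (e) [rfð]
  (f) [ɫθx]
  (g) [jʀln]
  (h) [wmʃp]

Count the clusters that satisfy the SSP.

(a) 4-3-3-3 → obeys
(b) 5-4-4 → obeys
(c) 7-6-2 → obeys
(d) 3-1-1 → obeys
(e) 7-3-4 → violates
(f) 6-3-3 → obeys
(g) 8-7-6-5 → obeys
(h) 8-5-3-1 → obeys

7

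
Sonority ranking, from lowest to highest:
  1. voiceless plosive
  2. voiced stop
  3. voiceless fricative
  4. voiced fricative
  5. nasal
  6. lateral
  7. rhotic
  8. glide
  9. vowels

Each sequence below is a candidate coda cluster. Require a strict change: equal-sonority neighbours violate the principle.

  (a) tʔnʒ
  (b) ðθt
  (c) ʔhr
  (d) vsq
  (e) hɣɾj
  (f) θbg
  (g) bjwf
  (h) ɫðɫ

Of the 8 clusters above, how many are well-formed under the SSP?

2

(a) sonority 1-1-5-4: ill-formed.
(b) sonority 4-3-1: well-formed.
(c) sonority 1-3-7: ill-formed.
(d) sonority 4-3-1: well-formed.
(e) sonority 3-4-7-8: ill-formed.
(f) sonority 3-2-2: ill-formed.
(g) sonority 2-8-8-3: ill-formed.
(h) sonority 6-4-6: ill-formed.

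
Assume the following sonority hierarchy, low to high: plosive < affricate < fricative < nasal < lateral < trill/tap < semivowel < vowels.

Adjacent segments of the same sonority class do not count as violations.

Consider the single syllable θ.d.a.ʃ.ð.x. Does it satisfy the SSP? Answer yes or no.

Onset: /θ/ is a fricative (sonority 3), /d/ is a plosive (sonority 1); then the nucleus /a/ (sonority 8).
Onset profile 3-1-8 — does not rise throughout.
Coda: /ʃ/ is a fricative (sonority 3), /ð/ is a fricative (sonority 3), /x/ is a fricative (sonority 3).
Coda profile 8-3-3-3 — falls from the nucleus.

no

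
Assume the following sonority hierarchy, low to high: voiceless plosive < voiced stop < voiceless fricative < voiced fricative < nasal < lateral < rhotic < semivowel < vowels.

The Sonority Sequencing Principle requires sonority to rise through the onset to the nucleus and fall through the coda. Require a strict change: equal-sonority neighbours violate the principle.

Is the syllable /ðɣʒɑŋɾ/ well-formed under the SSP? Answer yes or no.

Onset: /ð/ is a voiced fricative (sonority 4), /ɣ/ is a voiced fricative (sonority 4), /ʒ/ is a voiced fricative (sonority 4); then the nucleus /ɑ/ (sonority 9).
Onset profile 4-4-4-9 — does not strictly rise throughout.
Coda: /ŋ/ is a nasal (sonority 5), /ɾ/ is a rhotic (sonority 7).
Coda profile 9-5-7 — does not strictly fall throughout.

no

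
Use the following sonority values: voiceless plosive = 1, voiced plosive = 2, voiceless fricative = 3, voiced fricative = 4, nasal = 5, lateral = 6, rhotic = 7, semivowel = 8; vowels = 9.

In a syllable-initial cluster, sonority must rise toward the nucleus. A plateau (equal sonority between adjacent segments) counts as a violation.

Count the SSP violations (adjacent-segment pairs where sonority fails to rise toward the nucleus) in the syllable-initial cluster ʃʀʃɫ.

1

/ʃ/ is a voiceless fricative (sonority 3).
/ʀ/ is a rhotic (sonority 7).
/ʃ/ is a voiceless fricative (sonority 3).
/ɫ/ is a lateral (sonority 6).
/ʃ/→/ʀ/: 3→7 (rises) — ok.
/ʀ/→/ʃ/: 7→3 (does not rise) — violation.
/ʃ/→/ɫ/: 3→6 (rises) — ok.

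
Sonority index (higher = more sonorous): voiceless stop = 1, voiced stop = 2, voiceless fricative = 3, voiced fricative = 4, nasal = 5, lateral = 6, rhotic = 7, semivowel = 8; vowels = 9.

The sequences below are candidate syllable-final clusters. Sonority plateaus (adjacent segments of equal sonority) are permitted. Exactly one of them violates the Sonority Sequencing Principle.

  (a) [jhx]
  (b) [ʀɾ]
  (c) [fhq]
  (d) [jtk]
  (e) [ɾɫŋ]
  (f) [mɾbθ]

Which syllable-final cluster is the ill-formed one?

(a) [jhx]: profile 8-3-3 — obeys.
(b) [ʀɾ]: profile 7-7 — obeys.
(c) [fhq]: profile 3-3-1 — obeys.
(d) [jtk]: profile 8-1-1 — obeys.
(e) [ɾɫŋ]: profile 7-6-5 — obeys.
(f) [mɾbθ]: profile 5-7-2-3 — violates.

f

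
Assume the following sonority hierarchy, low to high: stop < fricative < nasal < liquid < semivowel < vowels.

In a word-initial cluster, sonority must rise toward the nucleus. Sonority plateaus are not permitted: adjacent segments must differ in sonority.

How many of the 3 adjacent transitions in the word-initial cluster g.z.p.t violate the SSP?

2

/g/ — stop, sonority 1.
/z/ — fricative, sonority 2.
/p/ — stop, sonority 1.
/t/ — stop, sonority 1.
/g/→/z/: 1→2 (rises) — ok.
/z/→/p/: 2→1 (does not rise) — violation.
/p/→/t/: 1→1 (plateau) — violation.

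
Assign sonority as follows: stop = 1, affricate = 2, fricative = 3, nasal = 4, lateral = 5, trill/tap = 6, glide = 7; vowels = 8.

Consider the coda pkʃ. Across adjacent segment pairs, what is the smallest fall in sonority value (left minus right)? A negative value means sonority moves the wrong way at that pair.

/p/ — stop, sonority 1.
/k/ — stop, sonority 1.
/ʃ/ — fricative, sonority 3.
/p/→/k/: change +0.
/k/→/ʃ/: change -2.
Minimum = -2.

-2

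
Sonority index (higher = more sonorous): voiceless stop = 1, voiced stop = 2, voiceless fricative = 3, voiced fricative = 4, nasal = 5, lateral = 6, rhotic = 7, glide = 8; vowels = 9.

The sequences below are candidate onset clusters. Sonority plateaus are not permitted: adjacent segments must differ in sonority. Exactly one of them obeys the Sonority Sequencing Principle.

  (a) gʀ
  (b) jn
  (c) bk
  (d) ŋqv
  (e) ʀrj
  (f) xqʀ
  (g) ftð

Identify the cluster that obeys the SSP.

(a) 2-7 → obeys
(b) 8-5 → violates
(c) 2-1 → violates
(d) 5-1-4 → violates
(e) 7-7-8 → violates
(f) 3-1-7 → violates
(g) 3-1-4 → violates

a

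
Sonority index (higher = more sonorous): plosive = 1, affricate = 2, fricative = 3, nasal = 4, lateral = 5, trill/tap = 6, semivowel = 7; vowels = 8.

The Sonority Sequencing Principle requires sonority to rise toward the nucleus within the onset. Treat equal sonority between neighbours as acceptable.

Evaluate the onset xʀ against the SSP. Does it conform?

yes

/x/ — fricative, sonority 3.
/ʀ/ — trill/tap, sonority 6.
The profile 3-6 strictly rises, so the onset satisfies the SSP.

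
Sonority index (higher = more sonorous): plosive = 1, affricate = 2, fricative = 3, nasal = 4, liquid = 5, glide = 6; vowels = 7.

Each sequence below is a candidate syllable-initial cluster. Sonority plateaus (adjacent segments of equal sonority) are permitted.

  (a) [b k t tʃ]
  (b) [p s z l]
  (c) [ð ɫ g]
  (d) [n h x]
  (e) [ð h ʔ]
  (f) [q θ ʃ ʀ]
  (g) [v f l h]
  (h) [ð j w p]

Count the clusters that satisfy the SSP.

(a) sonority 1-1-1-2: well-formed.
(b) sonority 1-3-3-5: well-formed.
(c) sonority 3-5-1: ill-formed.
(d) sonority 4-3-3: ill-formed.
(e) sonority 3-3-1: ill-formed.
(f) sonority 1-3-3-5: well-formed.
(g) sonority 3-3-5-3: ill-formed.
(h) sonority 3-6-6-1: ill-formed.

3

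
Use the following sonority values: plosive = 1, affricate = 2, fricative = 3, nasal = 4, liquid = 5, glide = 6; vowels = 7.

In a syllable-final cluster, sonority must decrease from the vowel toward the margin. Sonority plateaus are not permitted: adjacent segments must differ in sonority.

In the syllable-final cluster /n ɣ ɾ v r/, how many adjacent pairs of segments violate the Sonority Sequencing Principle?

2

/n/ is a nasal (sonority 4).
/ɣ/ is a fricative (sonority 3).
/ɾ/ is a liquid (sonority 5).
/v/ is a fricative (sonority 3).
/r/ is a liquid (sonority 5).
/n/→/ɣ/: 4→3 (falls) — ok.
/ɣ/→/ɾ/: 3→5 (does not fall) — violation.
/ɾ/→/v/: 5→3 (falls) — ok.
/v/→/r/: 3→5 (does not fall) — violation.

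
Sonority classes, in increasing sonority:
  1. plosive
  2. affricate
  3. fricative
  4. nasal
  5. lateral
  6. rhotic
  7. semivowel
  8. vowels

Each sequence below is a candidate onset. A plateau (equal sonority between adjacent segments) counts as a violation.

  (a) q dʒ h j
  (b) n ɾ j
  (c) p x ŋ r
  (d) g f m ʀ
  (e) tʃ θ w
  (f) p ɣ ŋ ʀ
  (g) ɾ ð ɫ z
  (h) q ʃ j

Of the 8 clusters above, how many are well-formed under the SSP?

7

(a) 1-2-3-7 → obeys
(b) 4-6-7 → obeys
(c) 1-3-4-6 → obeys
(d) 1-3-4-6 → obeys
(e) 2-3-7 → obeys
(f) 1-3-4-6 → obeys
(g) 6-3-5-3 → violates
(h) 1-3-7 → obeys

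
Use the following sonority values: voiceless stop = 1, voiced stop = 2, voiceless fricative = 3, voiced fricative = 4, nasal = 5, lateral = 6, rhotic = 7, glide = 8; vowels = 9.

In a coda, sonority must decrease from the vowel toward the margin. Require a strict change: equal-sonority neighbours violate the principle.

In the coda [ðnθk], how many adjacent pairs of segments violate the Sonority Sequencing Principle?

/ð/: voiced fricative = 4.
/n/: nasal = 5.
/θ/: voiceless fricative = 3.
/k/: voiceless stop = 1.
/ð/→/n/: 4→5 (does not fall) — violation.
/n/→/θ/: 5→3 (falls) — ok.
/θ/→/k/: 3→1 (falls) — ok.

1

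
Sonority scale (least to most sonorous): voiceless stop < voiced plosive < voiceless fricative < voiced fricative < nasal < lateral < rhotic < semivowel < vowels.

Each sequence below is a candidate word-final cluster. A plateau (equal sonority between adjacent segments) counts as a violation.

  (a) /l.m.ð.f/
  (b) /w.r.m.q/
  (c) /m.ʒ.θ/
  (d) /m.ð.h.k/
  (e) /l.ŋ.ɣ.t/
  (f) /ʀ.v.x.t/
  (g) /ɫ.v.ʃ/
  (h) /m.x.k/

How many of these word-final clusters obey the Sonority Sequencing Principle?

8

(a) 6-5-4-3 → obeys
(b) 8-7-5-1 → obeys
(c) 5-4-3 → obeys
(d) 5-4-3-1 → obeys
(e) 6-5-4-1 → obeys
(f) 7-4-3-1 → obeys
(g) 6-4-3 → obeys
(h) 5-3-1 → obeys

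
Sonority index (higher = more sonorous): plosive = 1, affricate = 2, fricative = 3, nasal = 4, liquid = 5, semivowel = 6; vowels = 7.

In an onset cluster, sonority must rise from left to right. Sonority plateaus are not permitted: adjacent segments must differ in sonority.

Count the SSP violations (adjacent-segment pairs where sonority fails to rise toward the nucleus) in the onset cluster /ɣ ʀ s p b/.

/ɣ/ — fricative, sonority 3.
/ʀ/ — liquid, sonority 5.
/s/ — fricative, sonority 3.
/p/ — plosive, sonority 1.
/b/ — plosive, sonority 1.
/ɣ/→/ʀ/: 3→5 (rises) — ok.
/ʀ/→/s/: 5→3 (does not rise) — violation.
/s/→/p/: 3→1 (does not rise) — violation.
/p/→/b/: 1→1 (plateau) — violation.

3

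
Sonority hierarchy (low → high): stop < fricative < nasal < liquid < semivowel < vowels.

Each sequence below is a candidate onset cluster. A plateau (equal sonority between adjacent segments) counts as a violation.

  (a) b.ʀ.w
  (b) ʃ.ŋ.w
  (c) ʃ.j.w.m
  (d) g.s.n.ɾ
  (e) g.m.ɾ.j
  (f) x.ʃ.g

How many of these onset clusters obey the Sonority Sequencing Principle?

(a) 1-4-5 → obeys
(b) 2-3-5 → obeys
(c) 2-5-5-3 → violates
(d) 1-2-3-4 → obeys
(e) 1-3-4-5 → obeys
(f) 2-2-1 → violates

4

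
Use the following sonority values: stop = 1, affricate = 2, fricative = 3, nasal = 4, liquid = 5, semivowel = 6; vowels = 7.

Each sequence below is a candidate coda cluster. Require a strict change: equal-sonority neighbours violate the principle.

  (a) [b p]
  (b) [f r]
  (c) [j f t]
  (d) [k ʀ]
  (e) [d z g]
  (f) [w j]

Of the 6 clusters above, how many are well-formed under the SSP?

(a) 1-1 → violates
(b) 3-5 → violates
(c) 6-3-1 → obeys
(d) 1-5 → violates
(e) 1-3-1 → violates
(f) 6-6 → violates

1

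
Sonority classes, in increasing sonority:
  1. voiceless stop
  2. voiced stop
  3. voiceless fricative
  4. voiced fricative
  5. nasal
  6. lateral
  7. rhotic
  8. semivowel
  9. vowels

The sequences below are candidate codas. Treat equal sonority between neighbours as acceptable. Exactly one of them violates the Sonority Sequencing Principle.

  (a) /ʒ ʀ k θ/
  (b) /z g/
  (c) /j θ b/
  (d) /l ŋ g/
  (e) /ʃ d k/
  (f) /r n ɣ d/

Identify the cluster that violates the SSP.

(a) 4-7-1-3 → violates
(b) 4-2 → obeys
(c) 8-3-2 → obeys
(d) 6-5-2 → obeys
(e) 3-2-1 → obeys
(f) 7-5-4-2 → obeys

a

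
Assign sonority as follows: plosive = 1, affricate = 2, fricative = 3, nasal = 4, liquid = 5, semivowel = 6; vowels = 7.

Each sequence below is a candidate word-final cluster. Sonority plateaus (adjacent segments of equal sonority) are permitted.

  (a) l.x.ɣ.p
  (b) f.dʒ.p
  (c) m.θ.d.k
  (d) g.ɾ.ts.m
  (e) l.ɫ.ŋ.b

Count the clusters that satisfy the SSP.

4

(a) l.x.ɣ.p: profile 5-3-3-1 — obeys.
(b) f.dʒ.p: profile 3-2-1 — obeys.
(c) m.θ.d.k: profile 4-3-1-1 — obeys.
(d) g.ɾ.ts.m: profile 1-5-2-4 — violates.
(e) l.ɫ.ŋ.b: profile 5-5-4-1 — obeys.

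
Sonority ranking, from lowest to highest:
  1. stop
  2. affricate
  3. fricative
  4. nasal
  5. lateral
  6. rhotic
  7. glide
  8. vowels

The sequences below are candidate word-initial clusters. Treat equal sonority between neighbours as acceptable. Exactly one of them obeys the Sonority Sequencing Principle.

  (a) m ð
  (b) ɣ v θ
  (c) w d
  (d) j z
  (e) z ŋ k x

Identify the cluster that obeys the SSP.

(a) sonority 4-3: ill-formed.
(b) sonority 3-3-3: well-formed.
(c) sonority 7-1: ill-formed.
(d) sonority 7-3: ill-formed.
(e) sonority 3-4-1-3: ill-formed.

b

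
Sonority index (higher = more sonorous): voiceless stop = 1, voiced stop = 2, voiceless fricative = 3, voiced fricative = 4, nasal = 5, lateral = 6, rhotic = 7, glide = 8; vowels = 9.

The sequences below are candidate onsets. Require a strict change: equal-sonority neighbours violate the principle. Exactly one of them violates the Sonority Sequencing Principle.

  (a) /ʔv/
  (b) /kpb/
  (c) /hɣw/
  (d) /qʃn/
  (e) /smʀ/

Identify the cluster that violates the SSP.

b

(a) sonority 1-4: well-formed.
(b) sonority 1-1-2: ill-formed.
(c) sonority 3-4-8: well-formed.
(d) sonority 1-3-5: well-formed.
(e) sonority 3-5-7: well-formed.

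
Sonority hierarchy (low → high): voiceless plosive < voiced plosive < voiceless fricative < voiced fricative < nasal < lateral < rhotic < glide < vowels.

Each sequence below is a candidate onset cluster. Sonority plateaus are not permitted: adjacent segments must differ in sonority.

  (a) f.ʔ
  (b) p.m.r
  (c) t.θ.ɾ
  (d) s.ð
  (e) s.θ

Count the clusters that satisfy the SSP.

(a) sonority 3-1: ill-formed.
(b) sonority 1-5-7: well-formed.
(c) sonority 1-3-7: well-formed.
(d) sonority 3-4: well-formed.
(e) sonority 3-3: ill-formed.

3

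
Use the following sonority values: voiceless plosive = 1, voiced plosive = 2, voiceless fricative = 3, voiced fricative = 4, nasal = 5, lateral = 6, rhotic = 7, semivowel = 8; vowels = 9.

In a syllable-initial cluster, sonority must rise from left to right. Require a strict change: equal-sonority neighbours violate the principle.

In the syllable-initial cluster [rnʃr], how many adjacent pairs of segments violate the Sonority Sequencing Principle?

/r/ — rhotic, sonority 7.
/n/ — nasal, sonority 5.
/ʃ/ — voiceless fricative, sonority 3.
/r/ — rhotic, sonority 7.
/r/→/n/: 7→5 (does not rise) — violation.
/n/→/ʃ/: 5→3 (does not rise) — violation.
/ʃ/→/r/: 3→7 (rises) — ok.

2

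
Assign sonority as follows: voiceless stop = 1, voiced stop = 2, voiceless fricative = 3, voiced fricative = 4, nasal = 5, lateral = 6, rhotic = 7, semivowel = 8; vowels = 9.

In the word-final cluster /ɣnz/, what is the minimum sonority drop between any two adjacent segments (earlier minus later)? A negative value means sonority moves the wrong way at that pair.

/ɣ/ — voiced fricative, sonority 4.
/n/ — nasal, sonority 5.
/z/ — voiced fricative, sonority 4.
/ɣ/→/n/: change -1.
/n/→/z/: change +1.
Minimum = -1.

-1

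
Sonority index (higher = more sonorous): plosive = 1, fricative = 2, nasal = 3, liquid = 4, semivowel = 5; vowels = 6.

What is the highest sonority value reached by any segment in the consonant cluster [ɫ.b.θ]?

4

/ɫ/ — liquid, sonority 4.
/b/ — plosive, sonority 1.
/θ/ — fricative, sonority 2.
The maximum is 4.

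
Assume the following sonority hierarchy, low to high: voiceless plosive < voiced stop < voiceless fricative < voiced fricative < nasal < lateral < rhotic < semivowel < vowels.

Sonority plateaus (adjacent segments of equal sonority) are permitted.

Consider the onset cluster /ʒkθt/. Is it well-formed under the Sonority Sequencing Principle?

no

/ʒ/ — voiced fricative, sonority 4.
/k/ — voiceless plosive, sonority 1.
/θ/ — voiceless fricative, sonority 3.
/t/ — voiceless plosive, sonority 1.
The profile is 4-1-3-1. Between /ʒ/ (4) and /k/ (1) sonority does not rise, so the cluster violates the SSP.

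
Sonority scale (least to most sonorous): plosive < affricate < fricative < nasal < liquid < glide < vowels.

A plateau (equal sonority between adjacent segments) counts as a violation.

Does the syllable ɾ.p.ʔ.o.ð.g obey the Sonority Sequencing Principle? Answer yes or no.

no

Onset: /ɾ/ is a liquid (sonority 5), /p/ is a plosive (sonority 1), /ʔ/ is a plosive (sonority 1); then the nucleus /o/ (sonority 7).
Onset profile 5-1-1-7 — does not strictly rise throughout.
Coda: /ð/ is a fricative (sonority 3), /g/ is a plosive (sonority 1).
Coda profile 7-3-1 — falls from the nucleus.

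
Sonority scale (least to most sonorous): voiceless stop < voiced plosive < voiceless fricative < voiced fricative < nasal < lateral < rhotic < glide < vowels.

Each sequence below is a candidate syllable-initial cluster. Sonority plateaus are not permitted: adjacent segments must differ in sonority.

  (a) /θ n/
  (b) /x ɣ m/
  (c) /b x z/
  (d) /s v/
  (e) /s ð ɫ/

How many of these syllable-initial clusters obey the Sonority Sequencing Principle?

5

(a) /θ n/: profile 3-5 — obeys.
(b) /x ɣ m/: profile 3-4-5 — obeys.
(c) /b x z/: profile 2-3-4 — obeys.
(d) /s v/: profile 3-4 — obeys.
(e) /s ð ɫ/: profile 3-4-6 — obeys.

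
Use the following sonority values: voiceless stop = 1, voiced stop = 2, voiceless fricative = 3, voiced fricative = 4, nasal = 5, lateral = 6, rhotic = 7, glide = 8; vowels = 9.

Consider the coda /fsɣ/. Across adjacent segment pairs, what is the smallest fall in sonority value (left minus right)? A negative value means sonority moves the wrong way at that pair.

/f/ is a voiceless fricative (sonority 3).
/s/ is a voiceless fricative (sonority 3).
/ɣ/ is a voiced fricative (sonority 4).
/f/→/s/: change +0.
/s/→/ɣ/: change -1.
Minimum = -1.

-1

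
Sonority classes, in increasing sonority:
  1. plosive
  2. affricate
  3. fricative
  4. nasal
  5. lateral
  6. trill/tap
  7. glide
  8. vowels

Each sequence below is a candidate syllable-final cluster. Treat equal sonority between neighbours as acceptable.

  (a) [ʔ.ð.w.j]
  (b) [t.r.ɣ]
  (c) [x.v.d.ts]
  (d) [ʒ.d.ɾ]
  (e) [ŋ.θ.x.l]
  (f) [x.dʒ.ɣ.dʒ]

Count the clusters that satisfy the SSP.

0

(a) sonority 1-3-7-7: ill-formed.
(b) sonority 1-6-3: ill-formed.
(c) sonority 3-3-1-2: ill-formed.
(d) sonority 3-1-6: ill-formed.
(e) sonority 4-3-3-5: ill-formed.
(f) sonority 3-2-3-2: ill-formed.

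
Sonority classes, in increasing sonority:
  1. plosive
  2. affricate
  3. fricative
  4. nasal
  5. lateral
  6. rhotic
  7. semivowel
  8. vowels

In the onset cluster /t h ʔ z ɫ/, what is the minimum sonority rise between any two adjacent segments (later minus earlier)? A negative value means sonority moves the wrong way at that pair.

/t/ — plosive, sonority 1.
/h/ — fricative, sonority 3.
/ʔ/ — plosive, sonority 1.
/z/ — fricative, sonority 3.
/ɫ/ — lateral, sonority 5.
/t/→/h/: change +2.
/h/→/ʔ/: change -2.
/ʔ/→/z/: change +2.
/z/→/ɫ/: change +2.
Minimum = -2.

-2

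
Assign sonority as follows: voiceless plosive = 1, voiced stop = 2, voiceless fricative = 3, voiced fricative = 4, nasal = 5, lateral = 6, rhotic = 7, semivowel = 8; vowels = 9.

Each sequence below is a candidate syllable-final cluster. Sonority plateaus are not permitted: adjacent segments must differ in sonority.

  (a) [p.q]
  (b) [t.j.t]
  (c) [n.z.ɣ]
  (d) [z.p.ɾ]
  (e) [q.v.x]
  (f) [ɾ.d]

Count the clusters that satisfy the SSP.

(a) 1-1 → violates
(b) 1-8-1 → violates
(c) 5-4-4 → violates
(d) 4-1-7 → violates
(e) 1-4-3 → violates
(f) 7-2 → obeys

1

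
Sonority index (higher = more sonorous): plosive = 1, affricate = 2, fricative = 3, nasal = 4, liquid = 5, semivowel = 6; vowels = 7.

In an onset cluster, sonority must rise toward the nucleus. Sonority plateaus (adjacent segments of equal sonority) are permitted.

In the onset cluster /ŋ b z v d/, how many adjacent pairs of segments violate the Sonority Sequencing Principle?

/ŋ/ — nasal, sonority 4.
/b/ — plosive, sonority 1.
/z/ — fricative, sonority 3.
/v/ — fricative, sonority 3.
/d/ — plosive, sonority 1.
/ŋ/→/b/: 4→1 (does not rise) — violation.
/b/→/z/: 1→3 (rises) — ok.
/z/→/v/: 3→3 (plateau, allowed) — ok.
/v/→/d/: 3→1 (does not rise) — violation.

2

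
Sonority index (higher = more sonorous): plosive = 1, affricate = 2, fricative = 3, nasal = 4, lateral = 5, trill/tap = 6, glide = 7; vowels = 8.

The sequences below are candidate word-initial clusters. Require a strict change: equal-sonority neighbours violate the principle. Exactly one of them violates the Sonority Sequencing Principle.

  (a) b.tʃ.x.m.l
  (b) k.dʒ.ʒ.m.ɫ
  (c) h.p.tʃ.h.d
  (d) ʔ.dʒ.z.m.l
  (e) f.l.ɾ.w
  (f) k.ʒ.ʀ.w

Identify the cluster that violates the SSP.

c

(a) b.tʃ.x.m.l: profile 1-2-3-4-5 — obeys.
(b) k.dʒ.ʒ.m.ɫ: profile 1-2-3-4-5 — obeys.
(c) h.p.tʃ.h.d: profile 3-1-2-3-1 — violates.
(d) ʔ.dʒ.z.m.l: profile 1-2-3-4-5 — obeys.
(e) f.l.ɾ.w: profile 3-5-6-7 — obeys.
(f) k.ʒ.ʀ.w: profile 1-3-6-7 — obeys.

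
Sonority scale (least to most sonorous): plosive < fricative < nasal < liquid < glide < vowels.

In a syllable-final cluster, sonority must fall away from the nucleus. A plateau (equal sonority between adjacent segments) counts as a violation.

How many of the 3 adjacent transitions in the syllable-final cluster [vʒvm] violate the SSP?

/v/ is a fricative (sonority 2).
/ʒ/ is a fricative (sonority 2).
/v/ is a fricative (sonority 2).
/m/ is a nasal (sonority 3).
/v/→/ʒ/: 2→2 (plateau) — violation.
/ʒ/→/v/: 2→2 (plateau) — violation.
/v/→/m/: 2→3 (does not fall) — violation.

3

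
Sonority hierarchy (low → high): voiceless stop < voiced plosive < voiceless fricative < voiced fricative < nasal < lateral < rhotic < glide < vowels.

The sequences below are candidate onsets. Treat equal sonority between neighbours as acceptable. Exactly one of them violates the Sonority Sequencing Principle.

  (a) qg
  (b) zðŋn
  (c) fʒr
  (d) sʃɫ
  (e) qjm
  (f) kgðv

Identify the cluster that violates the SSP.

e

(a) qg: profile 1-2 — obeys.
(b) zðŋn: profile 4-4-5-5 — obeys.
(c) fʒr: profile 3-4-7 — obeys.
(d) sʃɫ: profile 3-3-6 — obeys.
(e) qjm: profile 1-8-5 — violates.
(f) kgðv: profile 1-2-4-4 — obeys.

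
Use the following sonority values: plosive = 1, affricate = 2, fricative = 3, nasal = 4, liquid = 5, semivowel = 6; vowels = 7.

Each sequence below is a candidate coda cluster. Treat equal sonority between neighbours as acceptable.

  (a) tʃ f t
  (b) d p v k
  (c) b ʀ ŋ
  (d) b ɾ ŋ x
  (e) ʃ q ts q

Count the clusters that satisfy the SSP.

0

(a) sonority 2-3-1: ill-formed.
(b) sonority 1-1-3-1: ill-formed.
(c) sonority 1-5-4: ill-formed.
(d) sonority 1-5-4-3: ill-formed.
(e) sonority 3-1-2-1: ill-formed.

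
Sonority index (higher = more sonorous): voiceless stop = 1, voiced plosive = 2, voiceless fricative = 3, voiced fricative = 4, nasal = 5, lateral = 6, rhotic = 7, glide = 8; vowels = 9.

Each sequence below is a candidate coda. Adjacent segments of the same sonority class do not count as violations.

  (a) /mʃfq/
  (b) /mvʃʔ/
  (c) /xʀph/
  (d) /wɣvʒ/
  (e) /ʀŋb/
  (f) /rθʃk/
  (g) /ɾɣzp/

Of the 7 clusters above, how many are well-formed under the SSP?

6

(a) /mʃfq/: profile 5-3-3-1 — obeys.
(b) /mvʃʔ/: profile 5-4-3-1 — obeys.
(c) /xʀph/: profile 3-7-1-3 — violates.
(d) /wɣvʒ/: profile 8-4-4-4 — obeys.
(e) /ʀŋb/: profile 7-5-2 — obeys.
(f) /rθʃk/: profile 7-3-3-1 — obeys.
(g) /ɾɣzp/: profile 7-4-4-1 — obeys.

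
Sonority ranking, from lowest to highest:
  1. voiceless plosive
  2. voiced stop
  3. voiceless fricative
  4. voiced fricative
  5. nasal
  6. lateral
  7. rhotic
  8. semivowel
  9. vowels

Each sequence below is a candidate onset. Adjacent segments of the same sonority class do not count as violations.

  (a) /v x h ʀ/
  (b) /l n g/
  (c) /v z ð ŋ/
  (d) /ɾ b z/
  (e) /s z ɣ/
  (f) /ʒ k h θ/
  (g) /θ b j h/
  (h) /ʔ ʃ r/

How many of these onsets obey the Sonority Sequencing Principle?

(a) sonority 4-3-3-7: ill-formed.
(b) sonority 6-5-2: ill-formed.
(c) sonority 4-4-4-5: well-formed.
(d) sonority 7-2-4: ill-formed.
(e) sonority 3-4-4: well-formed.
(f) sonority 4-1-3-3: ill-formed.
(g) sonority 3-2-8-3: ill-formed.
(h) sonority 1-3-7: well-formed.

3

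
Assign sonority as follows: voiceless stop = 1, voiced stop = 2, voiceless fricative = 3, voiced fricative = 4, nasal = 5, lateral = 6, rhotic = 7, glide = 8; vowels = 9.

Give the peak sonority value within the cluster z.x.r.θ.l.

7

/z/ is a voiced fricative (sonority 4).
/x/ is a voiceless fricative (sonority 3).
/r/ is a rhotic (sonority 7).
/θ/ is a voiceless fricative (sonority 3).
/l/ is a lateral (sonority 6).
The maximum is 7.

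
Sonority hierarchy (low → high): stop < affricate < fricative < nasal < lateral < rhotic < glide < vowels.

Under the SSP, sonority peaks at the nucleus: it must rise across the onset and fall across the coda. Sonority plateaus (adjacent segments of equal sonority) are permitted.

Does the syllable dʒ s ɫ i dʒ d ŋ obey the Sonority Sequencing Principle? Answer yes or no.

Onset: /dʒ/ is an affricate (sonority 2), /s/ is a fricative (sonority 3), /ɫ/ is a lateral (sonority 5); then the nucleus /i/ (sonority 8).
Onset profile 2-3-5-8 — rises to the nucleus.
Coda: /dʒ/ is an affricate (sonority 2), /d/ is a stop (sonority 1), /ŋ/ is a nasal (sonority 4).
Coda profile 8-2-1-4 — does not fall throughout.

no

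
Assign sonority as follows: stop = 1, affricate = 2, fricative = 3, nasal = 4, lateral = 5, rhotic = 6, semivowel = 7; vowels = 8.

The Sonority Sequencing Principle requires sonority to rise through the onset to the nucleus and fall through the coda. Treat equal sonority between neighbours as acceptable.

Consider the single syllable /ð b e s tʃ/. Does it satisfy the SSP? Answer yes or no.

Onset: /ð/ is a fricative (sonority 3), /b/ is a stop (sonority 1); then the nucleus /e/ (sonority 8).
Onset profile 3-1-8 — does not rise throughout.
Coda: /s/ is a fricative (sonority 3), /tʃ/ is an affricate (sonority 2).
Coda profile 8-3-2 — falls from the nucleus.

no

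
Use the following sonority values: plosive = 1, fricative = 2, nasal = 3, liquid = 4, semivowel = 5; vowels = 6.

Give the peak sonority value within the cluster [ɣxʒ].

/ɣ/ — fricative, sonority 2.
/x/ — fricative, sonority 2.
/ʒ/ — fricative, sonority 2.
The maximum is 2.

2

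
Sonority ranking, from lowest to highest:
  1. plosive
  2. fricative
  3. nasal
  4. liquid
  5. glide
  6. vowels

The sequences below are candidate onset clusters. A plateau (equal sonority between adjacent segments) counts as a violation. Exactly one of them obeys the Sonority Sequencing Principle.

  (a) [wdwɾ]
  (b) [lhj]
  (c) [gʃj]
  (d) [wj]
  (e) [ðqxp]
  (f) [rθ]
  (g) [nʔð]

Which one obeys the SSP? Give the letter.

(a) 5-1-5-4 → violates
(b) 4-2-5 → violates
(c) 1-2-5 → obeys
(d) 5-5 → violates
(e) 2-1-2-1 → violates
(f) 4-2 → violates
(g) 3-1-2 → violates

c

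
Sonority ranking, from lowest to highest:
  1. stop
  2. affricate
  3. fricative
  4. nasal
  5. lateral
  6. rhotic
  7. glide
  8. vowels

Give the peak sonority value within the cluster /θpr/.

/θ/: fricative = 3.
/p/: stop = 1.
/r/: rhotic = 6.
The maximum is 6.

6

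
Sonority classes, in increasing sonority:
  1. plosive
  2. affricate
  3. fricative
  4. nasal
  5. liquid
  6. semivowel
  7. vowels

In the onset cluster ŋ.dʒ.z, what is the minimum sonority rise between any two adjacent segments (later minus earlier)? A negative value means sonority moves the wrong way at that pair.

/ŋ/: nasal = 4.
/dʒ/: affricate = 2.
/z/: fricative = 3.
/ŋ/→/dʒ/: change -2.
/dʒ/→/z/: change +1.
Minimum = -2.

-2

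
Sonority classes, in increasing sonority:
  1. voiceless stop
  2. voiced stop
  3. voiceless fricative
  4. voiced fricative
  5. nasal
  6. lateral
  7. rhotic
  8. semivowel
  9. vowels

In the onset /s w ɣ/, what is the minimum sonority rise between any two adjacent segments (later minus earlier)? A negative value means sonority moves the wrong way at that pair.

-4

/s/: voiceless fricative = 3.
/w/: semivowel = 8.
/ɣ/: voiced fricative = 4.
/s/→/w/: change +5.
/w/→/ɣ/: change -4.
Minimum = -4.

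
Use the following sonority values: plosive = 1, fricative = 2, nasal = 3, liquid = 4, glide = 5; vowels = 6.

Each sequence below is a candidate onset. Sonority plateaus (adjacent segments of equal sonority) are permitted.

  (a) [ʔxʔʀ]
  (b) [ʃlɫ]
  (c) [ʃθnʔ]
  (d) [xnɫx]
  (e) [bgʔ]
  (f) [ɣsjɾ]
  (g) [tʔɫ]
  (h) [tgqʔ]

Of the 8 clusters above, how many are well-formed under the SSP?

4

(a) [ʔxʔʀ]: profile 1-2-1-4 — violates.
(b) [ʃlɫ]: profile 2-4-4 — obeys.
(c) [ʃθnʔ]: profile 2-2-3-1 — violates.
(d) [xnɫx]: profile 2-3-4-2 — violates.
(e) [bgʔ]: profile 1-1-1 — obeys.
(f) [ɣsjɾ]: profile 2-2-5-4 — violates.
(g) [tʔɫ]: profile 1-1-4 — obeys.
(h) [tgqʔ]: profile 1-1-1-1 — obeys.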